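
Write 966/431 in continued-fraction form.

[2; 4, 6, 1, 14]

Run the Euclidean algorithm on 966 and 431; the successive quotients are the partial quotients a_0, a_1, ... (each step inverts the fractional part left over by the previous one):
  966 = 2*431 + 104, so a_0 = 2.
  431 = 4*104 + 15, so a_1 = 4.
  104 = 6*15 + 14, so a_2 = 6.
  15 = 1*14 + 1, so a_3 = 1.
  14 = 14*1 + 0, so a_4 = 14.
The remainder reaches 0 after 5 divisions, so the expansion has 5 partial quotients, read off in order.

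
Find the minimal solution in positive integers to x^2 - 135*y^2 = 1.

(x, y) = (244, 21)

First expand sqrt(135) as a continued fraction. With x_i = (sqrt(135) + m_i)/d_i and (m_0, d_0) = (0, 1): a_0 = floor(sqrt(135)) = 11, since 11^2 = 121 <= 135 < 144 = 12^2.
Iterate m_{i+1} = d_i*a_i - m_i, d_{i+1} = (135 - m_{i+1}^2)/d_i, a_{i+1} = floor((a_0 + m_{i+1})/d_{i+1}):
  m_1 = 1*11 - 0 = 11, d_1 = (135 - 11^2)/1 = 14/1 = 14, a_1 = floor((11 + 11)/14) = 1.
  m_2 = 14*1 - 11 = 3, d_2 = (135 - 3^2)/14 = 126/14 = 9, a_2 = floor((11 + 3)/9) = 1.
  m_3 = 9*1 - 3 = 6, d_3 = (135 - 6^2)/9 = 99/9 = 11, a_3 = floor((11 + 6)/11) = 1.
  m_4 = 11*1 - 6 = 5, d_4 = (135 - 5^2)/11 = 110/11 = 10, a_4 = floor((11 + 5)/10) = 1.
  m_5 = 10*1 - 5 = 5, d_5 = (135 - 5^2)/10 = 110/10 = 11, a_5 = floor((11 + 5)/11) = 1.
  m_6 = 11*1 - 5 = 6, d_6 = (135 - 6^2)/11 = 99/11 = 9, a_6 = floor((11 + 6)/9) = 1.
  m_7 = 9*1 - 6 = 3, d_7 = (135 - 3^2)/9 = 126/9 = 14, a_7 = floor((11 + 3)/14) = 1.
  m_8 = 14*1 - 3 = 11, d_8 = (135 - 11^2)/14 = 14/14 = 1, a_8 = floor((11 + 11)/1) = 22.
  m_9 = 1*22 - 11 = 11, d_9 = (135 - 11^2)/1 = 14/1 = 14: (m_9, d_9) = (m_1, d_1) = (11, 14), so from here the quotients repeat a_1, ..., a_8; the period length is 8.
So sqrt(135) = [11; (1, 1, 1, 1, 1, 1, 1, 22)] with period length k = 8.
k is even, so the fundamental solution of x^2 - 135y^2 = 1 is (p_{k-1}, q_{k-1}) = (p_7, q_7); compute convergents through index 7.
Convergents (p_i = a_i*p_{i-1} + p_{i-2}, q_i = a_i*q_{i-1} + q_{i-2} with p_{-2}=0, p_{-1}=1, q_{-2}=1, q_{-1}=0):
  i=0: a_0=11, p_0 = 11*1 + 0 = 11, q_0 = 11*0 + 1 = 1.
  i=1: a_1=1, p_1 = 1*11 + 1 = 12, q_1 = 1*1 + 0 = 1.
  i=2: a_2=1, p_2 = 1*12 + 11 = 23, q_2 = 1*1 + 1 = 2.
  i=3: a_3=1, p_3 = 1*23 + 12 = 35, q_3 = 1*2 + 1 = 3.
  i=4: a_4=1, p_4 = 1*35 + 23 = 58, q_4 = 1*3 + 2 = 5.
  i=5: a_5=1, p_5 = 1*58 + 35 = 93, q_5 = 1*5 + 3 = 8.
  i=6: a_6=1, p_6 = 1*93 + 58 = 151, q_6 = 1*8 + 5 = 13.
  i=7: a_7=1, p_7 = 1*151 + 93 = 244, q_7 = 1*13 + 8 = 21.
Check: 244^2 - 135*21^2 = 59536 - 59535 = 1, so (x, y) = (244, 21) solves the equation, and by the theorem it is the least positive solution.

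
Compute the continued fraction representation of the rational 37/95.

Run the Euclidean algorithm on 37 and 95; the successive quotients are the partial quotients a_0, a_1, ... (each step inverts the fractional part left over by the previous one):
  37 = 0*95 + 37, so a_0 = 0.
  95 = 2*37 + 21, so a_1 = 2.
  37 = 1*21 + 16, so a_2 = 1.
  21 = 1*16 + 5, so a_3 = 1.
  16 = 3*5 + 1, so a_4 = 3.
  5 = 5*1 + 0, so a_5 = 5.
The remainder reaches 0 after 6 divisions, so the expansion has 6 partial quotients, read off in order.

[0; 2, 1, 1, 3, 5]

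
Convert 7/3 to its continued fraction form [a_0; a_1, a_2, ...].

[2; 3]

Run the Euclidean algorithm on 7 and 3; the successive quotients are the partial quotients a_0, a_1, ... (each step inverts the fractional part left over by the previous one):
  7 = 2*3 + 1, so a_0 = 2.
  3 = 3*1 + 0, so a_1 = 3.
The remainder reaches 0 after 2 divisions, so the expansion has 2 partial quotients, read off in order.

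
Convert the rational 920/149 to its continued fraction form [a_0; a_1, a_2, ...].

Run the Euclidean algorithm on 920 and 149; the successive quotients are the partial quotients a_0, a_1, ... (each step inverts the fractional part left over by the previous one):
  920 = 6*149 + 26, so a_0 = 6.
  149 = 5*26 + 19, so a_1 = 5.
  26 = 1*19 + 7, so a_2 = 1.
  19 = 2*7 + 5, so a_3 = 2.
  7 = 1*5 + 2, so a_4 = 1.
  5 = 2*2 + 1, so a_5 = 2.
  2 = 2*1 + 0, so a_6 = 2.
The remainder reaches 0 after 7 divisions, so the expansion has 7 partial quotients, read off in order.

[6; 5, 1, 2, 1, 2, 2]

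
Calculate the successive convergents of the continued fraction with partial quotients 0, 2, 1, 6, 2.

0/1, 1/2, 1/3, 7/20, 15/43

Using the convergent recurrence p_i = a_i*p_{i-1} + p_{i-2}, q_i = a_i*q_{i-1} + q_{i-2} with p_{-2}=0, p_{-1}=1, q_{-2}=1, q_{-1}=0:
  i=0: a_0=0, p_0 = 0*1 + 0 = 0, q_0 = 0*0 + 1 = 1.
  i=1: a_1=2, p_1 = 2*0 + 1 = 1, q_1 = 2*1 + 0 = 2.
  i=2: a_2=1, p_2 = 1*1 + 0 = 1, q_2 = 1*2 + 1 = 3.
  i=3: a_3=6, p_3 = 6*1 + 1 = 7, q_3 = 6*3 + 2 = 20.
  i=4: a_4=2, p_4 = 2*7 + 1 = 15, q_4 = 2*20 + 3 = 43.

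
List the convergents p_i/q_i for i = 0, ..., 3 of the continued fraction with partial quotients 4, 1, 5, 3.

4/1, 5/1, 29/6, 92/19

Using the convergent recurrence p_i = a_i*p_{i-1} + p_{i-2}, q_i = a_i*q_{i-1} + q_{i-2} with p_{-2}=0, p_{-1}=1, q_{-2}=1, q_{-1}=0:
  i=0: a_0=4, p_0 = 4*1 + 0 = 4, q_0 = 4*0 + 1 = 1.
  i=1: a_1=1, p_1 = 1*4 + 1 = 5, q_1 = 1*1 + 0 = 1.
  i=2: a_2=5, p_2 = 5*5 + 4 = 29, q_2 = 5*1 + 1 = 6.
  i=3: a_3=3, p_3 = 3*29 + 5 = 92, q_3 = 3*6 + 1 = 19.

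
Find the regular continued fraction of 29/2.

[14; 2]

Run the Euclidean algorithm on 29 and 2; the successive quotients are the partial quotients a_0, a_1, ... (each step inverts the fractional part left over by the previous one):
  29 = 14*2 + 1, so a_0 = 14.
  2 = 2*1 + 0, so a_1 = 2.
The remainder reaches 0 after 2 divisions, so the expansion has 2 partial quotients, read off in order.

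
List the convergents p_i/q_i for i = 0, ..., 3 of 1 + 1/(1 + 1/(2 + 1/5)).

1/1, 2/1, 5/3, 27/16

Using the convergent recurrence p_i = a_i*p_{i-1} + p_{i-2}, q_i = a_i*q_{i-1} + q_{i-2} with p_{-2}=0, p_{-1}=1, q_{-2}=1, q_{-1}=0:
  i=0: a_0=1, p_0 = 1*1 + 0 = 1, q_0 = 1*0 + 1 = 1.
  i=1: a_1=1, p_1 = 1*1 + 1 = 2, q_1 = 1*1 + 0 = 1.
  i=2: a_2=2, p_2 = 2*2 + 1 = 5, q_2 = 2*1 + 1 = 3.
  i=3: a_3=5, p_3 = 5*5 + 2 = 27, q_3 = 5*3 + 1 = 16.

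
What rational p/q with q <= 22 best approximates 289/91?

Expand x = 289/91 as a continued fraction with the Euclidean algorithm:
  289 = 3*91 + 16, so a_0 = 3.
  91 = 5*16 + 11, so a_1 = 5.
  16 = 1*11 + 5, so a_2 = 1.
  11 = 2*5 + 1, so a_3 = 2.
  5 = 5*1 + 0, so a_4 = 5.
so x = [3; 5, 1, 2, 5].
Convergents (p_i = a_i*p_{i-1} + p_{i-2}, q_i = a_i*q_{i-1} + q_{i-2} with p_{-2}=0, p_{-1}=1, q_{-2}=1, q_{-1}=0), until the denominator exceeds 22:
  i=0: a_0=3, p_0 = 3*1 + 0 = 3, q_0 = 3*0 + 1 = 1.
  i=1: a_1=5, p_1 = 5*3 + 1 = 16, q_1 = 5*1 + 0 = 5.
  i=2: a_2=1, p_2 = 1*16 + 3 = 19, q_2 = 1*5 + 1 = 6.
  i=3: a_3=2, p_3 = 2*19 + 16 = 54, q_3 = 2*6 + 5 = 17.
  i=4: a_4=5, p_4 = 5*54 + 19 = 289, q_4 = 5*17 + 6 = 91.
q_4 = 91 > 22, so the last convergent with denominator <= 22 is p_3/q_3 = 54/17.
The closest fraction with denominator <= 22 is either p_3/q_3 or the intermediate fraction (k*p_3 + p_2)/(k*q_3 + q_2) with the largest k >= 1 whose denominator stays <= 22; these approach x as k grows, and every other convergent or intermediate fraction in range is farther away.
Largest k: floor((22 - q_2)/q_3) = floor((22 - 6)/17) = 0.
Since k = 0, no intermediate fraction beyond p_3/q_3 has denominator <= 22, so the convergent 54/17 is the closest (its error is |289*17 - 54*91|/(91*17) = 1/1547).

54/17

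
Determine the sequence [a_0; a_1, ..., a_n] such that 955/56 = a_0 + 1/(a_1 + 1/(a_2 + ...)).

Run the Euclidean algorithm on 955 and 56; the successive quotients are the partial quotients a_0, a_1, ... (each step inverts the fractional part left over by the previous one):
  955 = 17*56 + 3, so a_0 = 17.
  56 = 18*3 + 2, so a_1 = 18.
  3 = 1*2 + 1, so a_2 = 1.
  2 = 2*1 + 0, so a_3 = 2.
The remainder reaches 0 after 4 divisions, so the expansion has 4 partial quotients, read off in order.

[17; 18, 1, 2]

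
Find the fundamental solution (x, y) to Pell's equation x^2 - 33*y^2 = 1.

(x, y) = (23, 4)

First expand sqrt(33) as a continued fraction. With x_i = (sqrt(33) + m_i)/d_i and (m_0, d_0) = (0, 1): a_0 = floor(sqrt(33)) = 5, since 5^2 = 25 <= 33 < 36 = 6^2.
Iterate m_{i+1} = d_i*a_i - m_i, d_{i+1} = (33 - m_{i+1}^2)/d_i, a_{i+1} = floor((a_0 + m_{i+1})/d_{i+1}):
  m_1 = 1*5 - 0 = 5, d_1 = (33 - 5^2)/1 = 8/1 = 8, a_1 = floor((5 + 5)/8) = 1.
  m_2 = 8*1 - 5 = 3, d_2 = (33 - 3^2)/8 = 24/8 = 3, a_2 = floor((5 + 3)/3) = 2.
  m_3 = 3*2 - 3 = 3, d_3 = (33 - 3^2)/3 = 24/3 = 8, a_3 = floor((5 + 3)/8) = 1.
  m_4 = 8*1 - 3 = 5, d_4 = (33 - 5^2)/8 = 8/8 = 1, a_4 = floor((5 + 5)/1) = 10.
  m_5 = 1*10 - 5 = 5, d_5 = (33 - 5^2)/1 = 8/1 = 8: (m_5, d_5) = (m_1, d_1) = (5, 8), so from here the quotients repeat a_1, ..., a_4; the period length is 4.
So sqrt(33) = [5; (1, 2, 1, 10)] with period length k = 4.
k is even, so the fundamental solution of x^2 - 33y^2 = 1 is (p_{k-1}, q_{k-1}) = (p_3, q_3); compute convergents through index 3.
Convergents (p_i = a_i*p_{i-1} + p_{i-2}, q_i = a_i*q_{i-1} + q_{i-2} with p_{-2}=0, p_{-1}=1, q_{-2}=1, q_{-1}=0):
  i=0: a_0=5, p_0 = 5*1 + 0 = 5, q_0 = 5*0 + 1 = 1.
  i=1: a_1=1, p_1 = 1*5 + 1 = 6, q_1 = 1*1 + 0 = 1.
  i=2: a_2=2, p_2 = 2*6 + 5 = 17, q_2 = 2*1 + 1 = 3.
  i=3: a_3=1, p_3 = 1*17 + 6 = 23, q_3 = 1*3 + 1 = 4.
Check: 23^2 - 33*4^2 = 529 - 528 = 1, so (x, y) = (23, 4) solves the equation, and by the theorem it is the least positive solution.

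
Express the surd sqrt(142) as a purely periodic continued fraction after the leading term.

[11; (1, 10, 1, 22)]

Write x_i = (sqrt(142) + m_i)/d_i with (m_0, d_0) = (0, 1). a_0 = floor(sqrt(142)) = 11, since 11^2 = 121 <= 142 < 144 = 12^2.
Iterate m_{i+1} = d_i*a_i - m_i, d_{i+1} = (142 - m_{i+1}^2)/d_i, a_{i+1} = floor((a_0 + m_{i+1})/d_{i+1}):
  m_1 = 1*11 - 0 = 11, d_1 = (142 - 11^2)/1 = 21/1 = 21, a_1 = floor((11 + 11)/21) = 1.
  m_2 = 21*1 - 11 = 10, d_2 = (142 - 10^2)/21 = 42/21 = 2, a_2 = floor((11 + 10)/2) = 10.
  m_3 = 2*10 - 10 = 10, d_3 = (142 - 10^2)/2 = 42/2 = 21, a_3 = floor((11 + 10)/21) = 1.
  m_4 = 21*1 - 10 = 11, d_4 = (142 - 11^2)/21 = 21/21 = 1, a_4 = floor((11 + 11)/1) = 22.
  m_5 = 1*22 - 11 = 11, d_5 = (142 - 11^2)/1 = 21/1 = 21: (m_5, d_5) = (m_1, d_1) = (11, 21), so from here the quotients repeat a_1, ..., a_4; the period length is 4.
Hence the expansion of sqrt(142) is a_0 = 11 followed by the repeating block 1, 10, 1, 22 (period 4).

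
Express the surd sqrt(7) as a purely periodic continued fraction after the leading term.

[2; (1, 1, 1, 4)]

Write x_i = (sqrt(7) + m_i)/d_i with (m_0, d_0) = (0, 1). a_0 = floor(sqrt(7)) = 2, since 2^2 = 4 <= 7 < 9 = 3^2.
Iterate m_{i+1} = d_i*a_i - m_i, d_{i+1} = (7 - m_{i+1}^2)/d_i, a_{i+1} = floor((a_0 + m_{i+1})/d_{i+1}):
  m_1 = 1*2 - 0 = 2, d_1 = (7 - 2^2)/1 = 3/1 = 3, a_1 = floor((2 + 2)/3) = 1.
  m_2 = 3*1 - 2 = 1, d_2 = (7 - 1^2)/3 = 6/3 = 2, a_2 = floor((2 + 1)/2) = 1.
  m_3 = 2*1 - 1 = 1, d_3 = (7 - 1^2)/2 = 6/2 = 3, a_3 = floor((2 + 1)/3) = 1.
  m_4 = 3*1 - 1 = 2, d_4 = (7 - 2^2)/3 = 3/3 = 1, a_4 = floor((2 + 2)/1) = 4.
  m_5 = 1*4 - 2 = 2, d_5 = (7 - 2^2)/1 = 3/1 = 3: (m_5, d_5) = (m_1, d_1) = (2, 3), so from here the quotients repeat a_1, ..., a_4; the period length is 4.
Hence the expansion of sqrt(7) is a_0 = 2 followed by the repeating block 1, 1, 1, 4 (period 4).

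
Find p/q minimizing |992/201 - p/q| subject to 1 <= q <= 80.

153/31

Expand x = 992/201 as a continued fraction with the Euclidean algorithm:
  992 = 4*201 + 188, so a_0 = 4.
  201 = 1*188 + 13, so a_1 = 1.
  188 = 14*13 + 6, so a_2 = 14.
  13 = 2*6 + 1, so a_3 = 2.
  6 = 6*1 + 0, so a_4 = 6.
so x = [4; 1, 14, 2, 6].
Convergents (p_i = a_i*p_{i-1} + p_{i-2}, q_i = a_i*q_{i-1} + q_{i-2} with p_{-2}=0, p_{-1}=1, q_{-2}=1, q_{-1}=0), until the denominator exceeds 80:
  i=0: a_0=4, p_0 = 4*1 + 0 = 4, q_0 = 4*0 + 1 = 1.
  i=1: a_1=1, p_1 = 1*4 + 1 = 5, q_1 = 1*1 + 0 = 1.
  i=2: a_2=14, p_2 = 14*5 + 4 = 74, q_2 = 14*1 + 1 = 15.
  i=3: a_3=2, p_3 = 2*74 + 5 = 153, q_3 = 2*15 + 1 = 31.
  i=4: a_4=6, p_4 = 6*153 + 74 = 992, q_4 = 6*31 + 15 = 201.
q_4 = 201 > 80, so the last convergent with denominator <= 80 is p_3/q_3 = 153/31.
The closest fraction with denominator <= 80 is either p_3/q_3 or the intermediate fraction (k*p_3 + p_2)/(k*q_3 + q_2) with the largest k >= 1 whose denominator stays <= 80; these approach x as k grows, and every other convergent or intermediate fraction in range is farther away.
Largest k: floor((80 - q_2)/q_3) = floor((80 - 15)/31) = 2.
That gives (2*153 + 74)/(2*31 + 15) = 380/77.
Compare the errors: |x - 153/31| = |992*31 - 153*201|/(201*31) = 1/6231, and |x - 380/77| = |992*77 - 380*201|/(201*77) = 4/15477.
Cross-multiplying, 1*15477 = 15477 < 24924 = 4*6231, so 1/6231 is smaller: the convergent 153/31 is closer to x than 380/77.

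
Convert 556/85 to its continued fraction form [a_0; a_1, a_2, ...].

[6; 1, 1, 5, 1, 1, 3]

Run the Euclidean algorithm on 556 and 85; the successive quotients are the partial quotients a_0, a_1, ... (each step inverts the fractional part left over by the previous one):
  556 = 6*85 + 46, so a_0 = 6.
  85 = 1*46 + 39, so a_1 = 1.
  46 = 1*39 + 7, so a_2 = 1.
  39 = 5*7 + 4, so a_3 = 5.
  7 = 1*4 + 3, so a_4 = 1.
  4 = 1*3 + 1, so a_5 = 1.
  3 = 3*1 + 0, so a_6 = 3.
The remainder reaches 0 after 7 divisions, so the expansion has 7 partial quotients, read off in order.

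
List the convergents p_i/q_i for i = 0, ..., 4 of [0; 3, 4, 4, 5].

0/1, 1/3, 4/13, 17/55, 89/288

Using the convergent recurrence p_i = a_i*p_{i-1} + p_{i-2}, q_i = a_i*q_{i-1} + q_{i-2} with p_{-2}=0, p_{-1}=1, q_{-2}=1, q_{-1}=0:
  i=0: a_0=0, p_0 = 0*1 + 0 = 0, q_0 = 0*0 + 1 = 1.
  i=1: a_1=3, p_1 = 3*0 + 1 = 1, q_1 = 3*1 + 0 = 3.
  i=2: a_2=4, p_2 = 4*1 + 0 = 4, q_2 = 4*3 + 1 = 13.
  i=3: a_3=4, p_3 = 4*4 + 1 = 17, q_3 = 4*13 + 3 = 55.
  i=4: a_4=5, p_4 = 5*17 + 4 = 89, q_4 = 5*55 + 13 = 288.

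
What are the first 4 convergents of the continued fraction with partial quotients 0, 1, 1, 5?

0/1, 1/1, 1/2, 6/11

Using the convergent recurrence p_i = a_i*p_{i-1} + p_{i-2}, q_i = a_i*q_{i-1} + q_{i-2} with p_{-2}=0, p_{-1}=1, q_{-2}=1, q_{-1}=0:
  i=0: a_0=0, p_0 = 0*1 + 0 = 0, q_0 = 0*0 + 1 = 1.
  i=1: a_1=1, p_1 = 1*0 + 1 = 1, q_1 = 1*1 + 0 = 1.
  i=2: a_2=1, p_2 = 1*1 + 0 = 1, q_2 = 1*1 + 1 = 2.
  i=3: a_3=5, p_3 = 5*1 + 1 = 6, q_3 = 5*2 + 1 = 11.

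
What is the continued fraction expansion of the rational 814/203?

[4; 101, 2]

Run the Euclidean algorithm on 814 and 203; the successive quotients are the partial quotients a_0, a_1, ... (each step inverts the fractional part left over by the previous one):
  814 = 4*203 + 2, so a_0 = 4.
  203 = 101*2 + 1, so a_1 = 101.
  2 = 2*1 + 0, so a_2 = 2.
The remainder reaches 0 after 3 divisions, so the expansion has 3 partial quotients, read off in order.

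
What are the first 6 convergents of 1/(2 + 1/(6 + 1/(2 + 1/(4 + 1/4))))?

0/1, 1/2, 6/13, 13/28, 58/125, 245/528

Using the convergent recurrence p_i = a_i*p_{i-1} + p_{i-2}, q_i = a_i*q_{i-1} + q_{i-2} with p_{-2}=0, p_{-1}=1, q_{-2}=1, q_{-1}=0:
  i=0: a_0=0, p_0 = 0*1 + 0 = 0, q_0 = 0*0 + 1 = 1.
  i=1: a_1=2, p_1 = 2*0 + 1 = 1, q_1 = 2*1 + 0 = 2.
  i=2: a_2=6, p_2 = 6*1 + 0 = 6, q_2 = 6*2 + 1 = 13.
  i=3: a_3=2, p_3 = 2*6 + 1 = 13, q_3 = 2*13 + 2 = 28.
  i=4: a_4=4, p_4 = 4*13 + 6 = 58, q_4 = 4*28 + 13 = 125.
  i=5: a_5=4, p_5 = 4*58 + 13 = 245, q_5 = 4*125 + 28 = 528.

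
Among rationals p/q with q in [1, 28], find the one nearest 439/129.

17/5

Expand x = 439/129 as a continued fraction with the Euclidean algorithm:
  439 = 3*129 + 52, so a_0 = 3.
  129 = 2*52 + 25, so a_1 = 2.
  52 = 2*25 + 2, so a_2 = 2.
  25 = 12*2 + 1, so a_3 = 12.
  2 = 2*1 + 0, so a_4 = 2.
so x = [3; 2, 2, 12, 2].
Convergents (p_i = a_i*p_{i-1} + p_{i-2}, q_i = a_i*q_{i-1} + q_{i-2} with p_{-2}=0, p_{-1}=1, q_{-2}=1, q_{-1}=0), until the denominator exceeds 28:
  i=0: a_0=3, p_0 = 3*1 + 0 = 3, q_0 = 3*0 + 1 = 1.
  i=1: a_1=2, p_1 = 2*3 + 1 = 7, q_1 = 2*1 + 0 = 2.
  i=2: a_2=2, p_2 = 2*7 + 3 = 17, q_2 = 2*2 + 1 = 5.
  i=3: a_3=12, p_3 = 12*17 + 7 = 211, q_3 = 12*5 + 2 = 62.
q_3 = 62 > 28, so the last convergent with denominator <= 28 is p_2/q_2 = 17/5.
The closest fraction with denominator <= 28 is either p_2/q_2 or the intermediate fraction (k*p_2 + p_1)/(k*q_2 + q_1) with the largest k >= 1 whose denominator stays <= 28; these approach x as k grows, and every other convergent or intermediate fraction in range is farther away.
Largest k: floor((28 - q_1)/q_2) = floor((28 - 2)/5) = 5.
That gives (5*17 + 7)/(5*5 + 2) = 92/27.
Compare the errors: |x - 17/5| = |439*5 - 17*129|/(129*5) = 2/645, and |x - 92/27| = |439*27 - 92*129|/(129*27) = 15/3483.
Cross-multiplying, 2*3483 = 6966 < 9675 = 15*645, so 2/645 is smaller: the convergent 17/5 is closer to x than 92/27.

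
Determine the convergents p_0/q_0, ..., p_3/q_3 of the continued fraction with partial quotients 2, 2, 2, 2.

2/1, 5/2, 12/5, 29/12

Using the convergent recurrence p_i = a_i*p_{i-1} + p_{i-2}, q_i = a_i*q_{i-1} + q_{i-2} with p_{-2}=0, p_{-1}=1, q_{-2}=1, q_{-1}=0:
  i=0: a_0=2, p_0 = 2*1 + 0 = 2, q_0 = 2*0 + 1 = 1.
  i=1: a_1=2, p_1 = 2*2 + 1 = 5, q_1 = 2*1 + 0 = 2.
  i=2: a_2=2, p_2 = 2*5 + 2 = 12, q_2 = 2*2 + 1 = 5.
  i=3: a_3=2, p_3 = 2*12 + 5 = 29, q_3 = 2*5 + 2 = 12.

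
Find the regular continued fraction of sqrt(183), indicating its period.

Write x_i = (sqrt(183) + m_i)/d_i with (m_0, d_0) = (0, 1). a_0 = floor(sqrt(183)) = 13, since 13^2 = 169 <= 183 < 196 = 14^2.
Iterate m_{i+1} = d_i*a_i - m_i, d_{i+1} = (183 - m_{i+1}^2)/d_i, a_{i+1} = floor((a_0 + m_{i+1})/d_{i+1}):
  m_1 = 1*13 - 0 = 13, d_1 = (183 - 13^2)/1 = 14/1 = 14, a_1 = floor((13 + 13)/14) = 1.
  m_2 = 14*1 - 13 = 1, d_2 = (183 - 1^2)/14 = 182/14 = 13, a_2 = floor((13 + 1)/13) = 1.
  m_3 = 13*1 - 1 = 12, d_3 = (183 - 12^2)/13 = 39/13 = 3, a_3 = floor((13 + 12)/3) = 8.
  m_4 = 3*8 - 12 = 12, d_4 = (183 - 12^2)/3 = 39/3 = 13, a_4 = floor((13 + 12)/13) = 1.
  m_5 = 13*1 - 12 = 1, d_5 = (183 - 1^2)/13 = 182/13 = 14, a_5 = floor((13 + 1)/14) = 1.
  m_6 = 14*1 - 1 = 13, d_6 = (183 - 13^2)/14 = 14/14 = 1, a_6 = floor((13 + 13)/1) = 26.
  m_7 = 1*26 - 13 = 13, d_7 = (183 - 13^2)/1 = 14/1 = 14: (m_7, d_7) = (m_1, d_1) = (13, 14), so from here the quotients repeat a_1, ..., a_6; the period length is 6.
Hence the expansion of sqrt(183) is a_0 = 13 followed by the repeating block 1, 1, 8, 1, 1, 26 (period 6).

[13; (1, 1, 8, 1, 1, 26)]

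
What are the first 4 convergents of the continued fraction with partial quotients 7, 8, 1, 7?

Using the convergent recurrence p_i = a_i*p_{i-1} + p_{i-2}, q_i = a_i*q_{i-1} + q_{i-2} with p_{-2}=0, p_{-1}=1, q_{-2}=1, q_{-1}=0:
  i=0: a_0=7, p_0 = 7*1 + 0 = 7, q_0 = 7*0 + 1 = 1.
  i=1: a_1=8, p_1 = 8*7 + 1 = 57, q_1 = 8*1 + 0 = 8.
  i=2: a_2=1, p_2 = 1*57 + 7 = 64, q_2 = 1*8 + 1 = 9.
  i=3: a_3=7, p_3 = 7*64 + 57 = 505, q_3 = 7*9 + 8 = 71.

7/1, 57/8, 64/9, 505/71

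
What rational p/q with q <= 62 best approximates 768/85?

Expand x = 768/85 as a continued fraction with the Euclidean algorithm:
  768 = 9*85 + 3, so a_0 = 9.
  85 = 28*3 + 1, so a_1 = 28.
  3 = 3*1 + 0, so a_2 = 3.
so x = [9; 28, 3].
Convergents (p_i = a_i*p_{i-1} + p_{i-2}, q_i = a_i*q_{i-1} + q_{i-2} with p_{-2}=0, p_{-1}=1, q_{-2}=1, q_{-1}=0), until the denominator exceeds 62:
  i=0: a_0=9, p_0 = 9*1 + 0 = 9, q_0 = 9*0 + 1 = 1.
  i=1: a_1=28, p_1 = 28*9 + 1 = 253, q_1 = 28*1 + 0 = 28.
  i=2: a_2=3, p_2 = 3*253 + 9 = 768, q_2 = 3*28 + 1 = 85.
q_2 = 85 > 62, so the last convergent with denominator <= 62 is p_1/q_1 = 253/28.
The closest fraction with denominator <= 62 is either p_1/q_1 or the intermediate fraction (k*p_1 + p_0)/(k*q_1 + q_0) with the largest k >= 1 whose denominator stays <= 62; these approach x as k grows, and every other convergent or intermediate fraction in range is farther away.
Largest k: floor((62 - q_0)/q_1) = floor((62 - 1)/28) = 2.
That gives (2*253 + 9)/(2*28 + 1) = 515/57.
Compare the errors: |x - 253/28| = |768*28 - 253*85|/(85*28) = 1/2380, and |x - 515/57| = |768*57 - 515*85|/(85*57) = 1/4845.
Cross-multiplying, 1*2380 = 2380 < 4845 = 1*4845, so 1/4845 is smaller: the intermediate fraction 515/57 is closer to x than 253/28.

515/57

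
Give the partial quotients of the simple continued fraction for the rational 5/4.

Run the Euclidean algorithm on 5 and 4; the successive quotients are the partial quotients a_0, a_1, ... (each step inverts the fractional part left over by the previous one):
  5 = 1*4 + 1, so a_0 = 1.
  4 = 4*1 + 0, so a_1 = 4.
The remainder reaches 0 after 2 divisions, so the expansion has 2 partial quotients, read off in order.

[1; 4]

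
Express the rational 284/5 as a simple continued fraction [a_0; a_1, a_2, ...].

[56; 1, 4]

Run the Euclidean algorithm on 284 and 5; the successive quotients are the partial quotients a_0, a_1, ... (each step inverts the fractional part left over by the previous one):
  284 = 56*5 + 4, so a_0 = 56.
  5 = 1*4 + 1, so a_1 = 1.
  4 = 4*1 + 0, so a_2 = 4.
The remainder reaches 0 after 3 divisions, so the expansion has 3 partial quotients, read off in order.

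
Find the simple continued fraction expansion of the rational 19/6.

Run the Euclidean algorithm on 19 and 6; the successive quotients are the partial quotients a_0, a_1, ... (each step inverts the fractional part left over by the previous one):
  19 = 3*6 + 1, so a_0 = 3.
  6 = 6*1 + 0, so a_1 = 6.
The remainder reaches 0 after 2 divisions, so the expansion has 2 partial quotients, read off in order.

[3; 6]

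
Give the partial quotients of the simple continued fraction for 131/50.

[2; 1, 1, 1, 1, 1, 2, 2]

Run the Euclidean algorithm on 131 and 50; the successive quotients are the partial quotients a_0, a_1, ... (each step inverts the fractional part left over by the previous one):
  131 = 2*50 + 31, so a_0 = 2.
  50 = 1*31 + 19, so a_1 = 1.
  31 = 1*19 + 12, so a_2 = 1.
  19 = 1*12 + 7, so a_3 = 1.
  12 = 1*7 + 5, so a_4 = 1.
  7 = 1*5 + 2, so a_5 = 1.
  5 = 2*2 + 1, so a_6 = 2.
  2 = 2*1 + 0, so a_7 = 2.
The remainder reaches 0 after 8 divisions, so the expansion has 8 partial quotients, read off in order.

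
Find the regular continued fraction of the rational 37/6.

Run the Euclidean algorithm on 37 and 6; the successive quotients are the partial quotients a_0, a_1, ... (each step inverts the fractional part left over by the previous one):
  37 = 6*6 + 1, so a_0 = 6.
  6 = 6*1 + 0, so a_1 = 6.
The remainder reaches 0 after 2 divisions, so the expansion has 2 partial quotients, read off in order.

[6; 6]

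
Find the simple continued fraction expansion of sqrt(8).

Write x_i = (sqrt(8) + m_i)/d_i with (m_0, d_0) = (0, 1). a_0 = floor(sqrt(8)) = 2, since 2^2 = 4 <= 8 < 9 = 3^2.
Iterate m_{i+1} = d_i*a_i - m_i, d_{i+1} = (8 - m_{i+1}^2)/d_i, a_{i+1} = floor((a_0 + m_{i+1})/d_{i+1}):
  m_1 = 1*2 - 0 = 2, d_1 = (8 - 2^2)/1 = 4/1 = 4, a_1 = floor((2 + 2)/4) = 1.
  m_2 = 4*1 - 2 = 2, d_2 = (8 - 2^2)/4 = 4/4 = 1, a_2 = floor((2 + 2)/1) = 4.
  m_3 = 1*4 - 2 = 2, d_3 = (8 - 2^2)/1 = 4/1 = 4: (m_3, d_3) = (m_1, d_1) = (2, 4), so from here the quotients repeat a_1, a_2; the period length is 2.
Hence the expansion of sqrt(8) is a_0 = 2 followed by the repeating block 1, 4 (period 2).

[2; (1, 4)]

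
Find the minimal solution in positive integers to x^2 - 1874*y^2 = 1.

(x, y) = (21455425, 495624)

First expand sqrt(1874) as a continued fraction. With x_i = (sqrt(1874) + m_i)/d_i and (m_0, d_0) = (0, 1): a_0 = floor(sqrt(1874)) = 43, since 43^2 = 1849 <= 1874 < 1936 = 44^2.
Iterate m_{i+1} = d_i*a_i - m_i, d_{i+1} = (1874 - m_{i+1}^2)/d_i, a_{i+1} = floor((a_0 + m_{i+1})/d_{i+1}):
  m_1 = 1*43 - 0 = 43, d_1 = (1874 - 43^2)/1 = 25/1 = 25, a_1 = floor((43 + 43)/25) = 3.
  m_2 = 25*3 - 43 = 32, d_2 = (1874 - 32^2)/25 = 850/25 = 34, a_2 = floor((43 + 32)/34) = 2.
  m_3 = 34*2 - 32 = 36, d_3 = (1874 - 36^2)/34 = 578/34 = 17, a_3 = floor((43 + 36)/17) = 4.
  m_4 = 17*4 - 36 = 32, d_4 = (1874 - 32^2)/17 = 850/17 = 50, a_4 = floor((43 + 32)/50) = 1.
  m_5 = 50*1 - 32 = 18, d_5 = (1874 - 18^2)/50 = 1550/50 = 31, a_5 = floor((43 + 18)/31) = 1.
  m_6 = 31*1 - 18 = 13, d_6 = (1874 - 13^2)/31 = 1705/31 = 55, a_6 = floor((43 + 13)/55) = 1.
  m_7 = 55*1 - 13 = 42, d_7 = (1874 - 42^2)/55 = 110/55 = 2, a_7 = floor((43 + 42)/2) = 42.
  m_8 = 2*42 - 42 = 42, d_8 = (1874 - 42^2)/2 = 110/2 = 55, a_8 = floor((43 + 42)/55) = 1.
  m_9 = 55*1 - 42 = 13, d_9 = (1874 - 13^2)/55 = 1705/55 = 31, a_9 = floor((43 + 13)/31) = 1.
  m_10 = 31*1 - 13 = 18, d_10 = (1874 - 18^2)/31 = 1550/31 = 50, a_10 = floor((43 + 18)/50) = 1.
  m_11 = 50*1 - 18 = 32, d_11 = (1874 - 32^2)/50 = 850/50 = 17, a_11 = floor((43 + 32)/17) = 4.
  m_12 = 17*4 - 32 = 36, d_12 = (1874 - 36^2)/17 = 578/17 = 34, a_12 = floor((43 + 36)/34) = 2.
  m_13 = 34*2 - 36 = 32, d_13 = (1874 - 32^2)/34 = 850/34 = 25, a_13 = floor((43 + 32)/25) = 3.
  m_14 = 25*3 - 32 = 43, d_14 = (1874 - 43^2)/25 = 25/25 = 1, a_14 = floor((43 + 43)/1) = 86.
  m_15 = 1*86 - 43 = 43, d_15 = (1874 - 43^2)/1 = 25/1 = 25: (m_15, d_15) = (m_1, d_1) = (43, 25), so from here the quotients repeat a_1, ..., a_14; the period length is 14.
So sqrt(1874) = [43; (3, 2, 4, 1, 1, 1, 42, 1, 1, 1, 4, 2, 3, 86)] with period length k = 14.
k is even, so the fundamental solution of x^2 - 1874y^2 = 1 is (p_{k-1}, q_{k-1}) = (p_13, q_13); compute convergents through index 13.
Convergents (p_i = a_i*p_{i-1} + p_{i-2}, q_i = a_i*q_{i-1} + q_{i-2} with p_{-2}=0, p_{-1}=1, q_{-2}=1, q_{-1}=0):
  i=0: a_0=43, p_0 = 43*1 + 0 = 43, q_0 = 43*0 + 1 = 1.
  i=1: a_1=3, p_1 = 3*43 + 1 = 130, q_1 = 3*1 + 0 = 3.
  i=2: a_2=2, p_2 = 2*130 + 43 = 303, q_2 = 2*3 + 1 = 7.
  i=3: a_3=4, p_3 = 4*303 + 130 = 1342, q_3 = 4*7 + 3 = 31.
  i=4: a_4=1, p_4 = 1*1342 + 303 = 1645, q_4 = 1*31 + 7 = 38.
  i=5: a_5=1, p_5 = 1*1645 + 1342 = 2987, q_5 = 1*38 + 31 = 69.
  i=6: a_6=1, p_6 = 1*2987 + 1645 = 4632, q_6 = 1*69 + 38 = 107.
  i=7: a_7=42, p_7 = 42*4632 + 2987 = 197531, q_7 = 42*107 + 69 = 4563.
  i=8: a_8=1, p_8 = 1*197531 + 4632 = 202163, q_8 = 1*4563 + 107 = 4670.
  i=9: a_9=1, p_9 = 1*202163 + 197531 = 399694, q_9 = 1*4670 + 4563 = 9233.
  i=10: a_10=1, p_10 = 1*399694 + 202163 = 601857, q_10 = 1*9233 + 4670 = 13903.
  i=11: a_11=4, p_11 = 4*601857 + 399694 = 2807122, q_11 = 4*13903 + 9233 = 64845.
  i=12: a_12=2, p_12 = 2*2807122 + 601857 = 6216101, q_12 = 2*64845 + 13903 = 143593.
  i=13: a_13=3, p_13 = 3*6216101 + 2807122 = 21455425, q_13 = 3*143593 + 64845 = 495624.
Check: 21455425^2 - 1874*495624^2 = 460335261930625 - 460335261930624 = 1, so (x, y) = (21455425, 495624) solves the equation, and by the theorem it is the least positive solution.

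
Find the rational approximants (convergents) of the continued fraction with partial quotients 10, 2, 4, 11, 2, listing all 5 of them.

10/1, 21/2, 94/9, 1055/101, 2204/211

Using the convergent recurrence p_i = a_i*p_{i-1} + p_{i-2}, q_i = a_i*q_{i-1} + q_{i-2} with p_{-2}=0, p_{-1}=1, q_{-2}=1, q_{-1}=0:
  i=0: a_0=10, p_0 = 10*1 + 0 = 10, q_0 = 10*0 + 1 = 1.
  i=1: a_1=2, p_1 = 2*10 + 1 = 21, q_1 = 2*1 + 0 = 2.
  i=2: a_2=4, p_2 = 4*21 + 10 = 94, q_2 = 4*2 + 1 = 9.
  i=3: a_3=11, p_3 = 11*94 + 21 = 1055, q_3 = 11*9 + 2 = 101.
  i=4: a_4=2, p_4 = 2*1055 + 94 = 2204, q_4 = 2*101 + 9 = 211.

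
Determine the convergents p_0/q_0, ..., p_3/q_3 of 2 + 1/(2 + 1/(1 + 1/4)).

Using the convergent recurrence p_i = a_i*p_{i-1} + p_{i-2}, q_i = a_i*q_{i-1} + q_{i-2} with p_{-2}=0, p_{-1}=1, q_{-2}=1, q_{-1}=0:
  i=0: a_0=2, p_0 = 2*1 + 0 = 2, q_0 = 2*0 + 1 = 1.
  i=1: a_1=2, p_1 = 2*2 + 1 = 5, q_1 = 2*1 + 0 = 2.
  i=2: a_2=1, p_2 = 1*5 + 2 = 7, q_2 = 1*2 + 1 = 3.
  i=3: a_3=4, p_3 = 4*7 + 5 = 33, q_3 = 4*3 + 2 = 14.

2/1, 5/2, 7/3, 33/14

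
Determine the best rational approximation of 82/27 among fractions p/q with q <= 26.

Expand x = 82/27 as a continued fraction with the Euclidean algorithm:
  82 = 3*27 + 1, so a_0 = 3.
  27 = 27*1 + 0, so a_1 = 27.
so x = [3; 27].
Convergents (p_i = a_i*p_{i-1} + p_{i-2}, q_i = a_i*q_{i-1} + q_{i-2} with p_{-2}=0, p_{-1}=1, q_{-2}=1, q_{-1}=0), until the denominator exceeds 26:
  i=0: a_0=3, p_0 = 3*1 + 0 = 3, q_0 = 3*0 + 1 = 1.
  i=1: a_1=27, p_1 = 27*3 + 1 = 82, q_1 = 27*1 + 0 = 27.
q_1 = 27 > 26, so the last convergent with denominator <= 26 is p_0/q_0 = 3/1.
The closest fraction with denominator <= 26 is either p_0/q_0 or the intermediate fraction (k*p_0 + p_{-1})/(k*q_0 + q_{-1}) with the largest k >= 1 whose denominator stays <= 26; these approach x as k grows, and every other convergent or intermediate fraction in range is farther away.
Largest k: floor((26 - q_{-1})/q_0) = floor((26 - 0)/1) = 26 (using the seeds p_{-1} = 1, q_{-1} = 0).
That gives (26*3 + 1)/(26*1 + 0) = 79/26.
Compare the errors: |x - 3/1| = |82*1 - 3*27|/(27*1) = 1/27, and |x - 79/26| = |82*26 - 79*27|/(27*26) = 1/702.
Cross-multiplying, 1*27 = 27 < 702 = 1*702, so 1/702 is smaller: the intermediate fraction 79/26 is closer to x than 3/1.

79/26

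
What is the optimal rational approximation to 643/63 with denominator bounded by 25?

Expand x = 643/63 as a continued fraction with the Euclidean algorithm:
  643 = 10*63 + 13, so a_0 = 10.
  63 = 4*13 + 11, so a_1 = 4.
  13 = 1*11 + 2, so a_2 = 1.
  11 = 5*2 + 1, so a_3 = 5.
  2 = 2*1 + 0, so a_4 = 2.
so x = [10; 4, 1, 5, 2].
Convergents (p_i = a_i*p_{i-1} + p_{i-2}, q_i = a_i*q_{i-1} + q_{i-2} with p_{-2}=0, p_{-1}=1, q_{-2}=1, q_{-1}=0), until the denominator exceeds 25:
  i=0: a_0=10, p_0 = 10*1 + 0 = 10, q_0 = 10*0 + 1 = 1.
  i=1: a_1=4, p_1 = 4*10 + 1 = 41, q_1 = 4*1 + 0 = 4.
  i=2: a_2=1, p_2 = 1*41 + 10 = 51, q_2 = 1*4 + 1 = 5.
  i=3: a_3=5, p_3 = 5*51 + 41 = 296, q_3 = 5*5 + 4 = 29.
q_3 = 29 > 25, so the last convergent with denominator <= 25 is p_2/q_2 = 51/5.
The closest fraction with denominator <= 25 is either p_2/q_2 or the intermediate fraction (k*p_2 + p_1)/(k*q_2 + q_1) with the largest k >= 1 whose denominator stays <= 25; these approach x as k grows, and every other convergent or intermediate fraction in range is farther away.
Largest k: floor((25 - q_1)/q_2) = floor((25 - 4)/5) = 4.
That gives (4*51 + 41)/(4*5 + 4) = 245/24.
Compare the errors: |x - 51/5| = |643*5 - 51*63|/(63*5) = 2/315, and |x - 245/24| = |643*24 - 245*63|/(63*24) = 3/1512.
Cross-multiplying, 3*315 = 945 < 3024 = 2*1512, so 3/1512 is smaller: the intermediate fraction 245/24 is closer to x than 51/5.

245/24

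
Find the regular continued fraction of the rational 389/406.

[0; 1, 22, 1, 7, 2]

Run the Euclidean algorithm on 389 and 406; the successive quotients are the partial quotients a_0, a_1, ... (each step inverts the fractional part left over by the previous one):
  389 = 0*406 + 389, so a_0 = 0.
  406 = 1*389 + 17, so a_1 = 1.
  389 = 22*17 + 15, so a_2 = 22.
  17 = 1*15 + 2, so a_3 = 1.
  15 = 7*2 + 1, so a_4 = 7.
  2 = 2*1 + 0, so a_5 = 2.
The remainder reaches 0 after 6 divisions, so the expansion has 6 partial quotients, read off in order.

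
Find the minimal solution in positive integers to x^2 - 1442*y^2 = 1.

First expand sqrt(1442) as a continued fraction. With x_i = (sqrt(1442) + m_i)/d_i and (m_0, d_0) = (0, 1): a_0 = floor(sqrt(1442)) = 37, since 37^2 = 1369 <= 1442 < 1444 = 38^2.
Iterate m_{i+1} = d_i*a_i - m_i, d_{i+1} = (1442 - m_{i+1}^2)/d_i, a_{i+1} = floor((a_0 + m_{i+1})/d_{i+1}):
  m_1 = 1*37 - 0 = 37, d_1 = (1442 - 37^2)/1 = 73/1 = 73, a_1 = floor((37 + 37)/73) = 1.
  m_2 = 73*1 - 37 = 36, d_2 = (1442 - 36^2)/73 = 146/73 = 2, a_2 = floor((37 + 36)/2) = 36.
  m_3 = 2*36 - 36 = 36, d_3 = (1442 - 36^2)/2 = 146/2 = 73, a_3 = floor((37 + 36)/73) = 1.
  m_4 = 73*1 - 36 = 37, d_4 = (1442 - 37^2)/73 = 73/73 = 1, a_4 = floor((37 + 37)/1) = 74.
  m_5 = 1*74 - 37 = 37, d_5 = (1442 - 37^2)/1 = 73/1 = 73: (m_5, d_5) = (m_1, d_1) = (37, 73), so from here the quotients repeat a_1, ..., a_4; the period length is 4.
So sqrt(1442) = [37; (1, 36, 1, 74)] with period length k = 4.
k is even, so the fundamental solution of x^2 - 1442y^2 = 1 is (p_{k-1}, q_{k-1}) = (p_3, q_3); compute convergents through index 3.
Convergents (p_i = a_i*p_{i-1} + p_{i-2}, q_i = a_i*q_{i-1} + q_{i-2} with p_{-2}=0, p_{-1}=1, q_{-2}=1, q_{-1}=0):
  i=0: a_0=37, p_0 = 37*1 + 0 = 37, q_0 = 37*0 + 1 = 1.
  i=1: a_1=1, p_1 = 1*37 + 1 = 38, q_1 = 1*1 + 0 = 1.
  i=2: a_2=36, p_2 = 36*38 + 37 = 1405, q_2 = 36*1 + 1 = 37.
  i=3: a_3=1, p_3 = 1*1405 + 38 = 1443, q_3 = 1*37 + 1 = 38.
Check: 1443^2 - 1442*38^2 = 2082249 - 2082248 = 1, so (x, y) = (1443, 38) solves the equation, and by the theorem it is the least positive solution.

(x, y) = (1443, 38)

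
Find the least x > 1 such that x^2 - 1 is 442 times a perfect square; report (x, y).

(x, y) = (883, 42)

First expand sqrt(442) as a continued fraction. With x_i = (sqrt(442) + m_i)/d_i and (m_0, d_0) = (0, 1): a_0 = floor(sqrt(442)) = 21, since 21^2 = 441 <= 442 < 484 = 22^2.
Iterate m_{i+1} = d_i*a_i - m_i, d_{i+1} = (442 - m_{i+1}^2)/d_i, a_{i+1} = floor((a_0 + m_{i+1})/d_{i+1}):
  m_1 = 1*21 - 0 = 21, d_1 = (442 - 21^2)/1 = 1/1 = 1, a_1 = floor((21 + 21)/1) = 42.
  m_2 = 1*42 - 21 = 21, d_2 = (442 - 21^2)/1 = 1/1 = 1: (m_2, d_2) = (m_1, d_1) = (21, 1), so from here the quotient a_1 repeats; the period length is 1.
So sqrt(442) = [21; (42)] with period length k = 1.
k is odd, so (p_{k-1}, q_{k-1}) only solves x^2 - 442y^2 = -1 and the fundamental solution of x^2 - 442y^2 = 1 is (p_{2k-1}, q_{2k-1}) = (p_1, q_1); compute convergents through index 1, running through the period twice.
Convergents (p_i = a_i*p_{i-1} + p_{i-2}, q_i = a_i*q_{i-1} + q_{i-2} with p_{-2}=0, p_{-1}=1, q_{-2}=1, q_{-1}=0):
  i=0: a_0=21, p_0 = 21*1 + 0 = 21, q_0 = 21*0 + 1 = 1.
  i=1: a_1=42, p_1 = 42*21 + 1 = 883, q_1 = 42*1 + 0 = 42.
Indeed p_0^2 - 442*q_0^2 = 441 - 442 = -1, not +1.
Check: 883^2 - 442*42^2 = 779689 - 779688 = 1, so (x, y) = (883, 42) solves the equation, and by the theorem it is the least positive solution.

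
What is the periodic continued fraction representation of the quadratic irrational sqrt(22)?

Write x_i = (sqrt(22) + m_i)/d_i with (m_0, d_0) = (0, 1). a_0 = floor(sqrt(22)) = 4, since 4^2 = 16 <= 22 < 25 = 5^2.
Iterate m_{i+1} = d_i*a_i - m_i, d_{i+1} = (22 - m_{i+1}^2)/d_i, a_{i+1} = floor((a_0 + m_{i+1})/d_{i+1}):
  m_1 = 1*4 - 0 = 4, d_1 = (22 - 4^2)/1 = 6/1 = 6, a_1 = floor((4 + 4)/6) = 1.
  m_2 = 6*1 - 4 = 2, d_2 = (22 - 2^2)/6 = 18/6 = 3, a_2 = floor((4 + 2)/3) = 2.
  m_3 = 3*2 - 2 = 4, d_3 = (22 - 4^2)/3 = 6/3 = 2, a_3 = floor((4 + 4)/2) = 4.
  m_4 = 2*4 - 4 = 4, d_4 = (22 - 4^2)/2 = 6/2 = 3, a_4 = floor((4 + 4)/3) = 2.
  m_5 = 3*2 - 4 = 2, d_5 = (22 - 2^2)/3 = 18/3 = 6, a_5 = floor((4 + 2)/6) = 1.
  m_6 = 6*1 - 2 = 4, d_6 = (22 - 4^2)/6 = 6/6 = 1, a_6 = floor((4 + 4)/1) = 8.
  m_7 = 1*8 - 4 = 4, d_7 = (22 - 4^2)/1 = 6/1 = 6: (m_7, d_7) = (m_1, d_1) = (4, 6), so from here the quotients repeat a_1, ..., a_6; the period length is 6.
Hence the expansion of sqrt(22) is a_0 = 4 followed by the repeating block 1, 2, 4, 2, 1, 8 (period 6).

[4; (1, 2, 4, 2, 1, 8)]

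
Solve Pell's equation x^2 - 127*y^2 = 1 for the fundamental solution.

(x, y) = (4730624, 419775)

First expand sqrt(127) as a continued fraction. With x_i = (sqrt(127) + m_i)/d_i and (m_0, d_0) = (0, 1): a_0 = floor(sqrt(127)) = 11, since 11^2 = 121 <= 127 < 144 = 12^2.
Iterate m_{i+1} = d_i*a_i - m_i, d_{i+1} = (127 - m_{i+1}^2)/d_i, a_{i+1} = floor((a_0 + m_{i+1})/d_{i+1}):
  m_1 = 1*11 - 0 = 11, d_1 = (127 - 11^2)/1 = 6/1 = 6, a_1 = floor((11 + 11)/6) = 3.
  m_2 = 6*3 - 11 = 7, d_2 = (127 - 7^2)/6 = 78/6 = 13, a_2 = floor((11 + 7)/13) = 1.
  m_3 = 13*1 - 7 = 6, d_3 = (127 - 6^2)/13 = 91/13 = 7, a_3 = floor((11 + 6)/7) = 2.
  m_4 = 7*2 - 6 = 8, d_4 = (127 - 8^2)/7 = 63/7 = 9, a_4 = floor((11 + 8)/9) = 2.
  m_5 = 9*2 - 8 = 10, d_5 = (127 - 10^2)/9 = 27/9 = 3, a_5 = floor((11 + 10)/3) = 7.
  m_6 = 3*7 - 10 = 11, d_6 = (127 - 11^2)/3 = 6/3 = 2, a_6 = floor((11 + 11)/2) = 11.
  m_7 = 2*11 - 11 = 11, d_7 = (127 - 11^2)/2 = 6/2 = 3, a_7 = floor((11 + 11)/3) = 7.
  m_8 = 3*7 - 11 = 10, d_8 = (127 - 10^2)/3 = 27/3 = 9, a_8 = floor((11 + 10)/9) = 2.
  m_9 = 9*2 - 10 = 8, d_9 = (127 - 8^2)/9 = 63/9 = 7, a_9 = floor((11 + 8)/7) = 2.
  m_10 = 7*2 - 8 = 6, d_10 = (127 - 6^2)/7 = 91/7 = 13, a_10 = floor((11 + 6)/13) = 1.
  m_11 = 13*1 - 6 = 7, d_11 = (127 - 7^2)/13 = 78/13 = 6, a_11 = floor((11 + 7)/6) = 3.
  m_12 = 6*3 - 7 = 11, d_12 = (127 - 11^2)/6 = 6/6 = 1, a_12 = floor((11 + 11)/1) = 22.
  m_13 = 1*22 - 11 = 11, d_13 = (127 - 11^2)/1 = 6/1 = 6: (m_13, d_13) = (m_1, d_1) = (11, 6), so from here the quotients repeat a_1, ..., a_12; the period length is 12.
So sqrt(127) = [11; (3, 1, 2, 2, 7, 11, 7, 2, 2, 1, 3, 22)] with period length k = 12.
k is even, so the fundamental solution of x^2 - 127y^2 = 1 is (p_{k-1}, q_{k-1}) = (p_11, q_11); compute convergents through index 11.
Convergents (p_i = a_i*p_{i-1} + p_{i-2}, q_i = a_i*q_{i-1} + q_{i-2} with p_{-2}=0, p_{-1}=1, q_{-2}=1, q_{-1}=0):
  i=0: a_0=11, p_0 = 11*1 + 0 = 11, q_0 = 11*0 + 1 = 1.
  i=1: a_1=3, p_1 = 3*11 + 1 = 34, q_1 = 3*1 + 0 = 3.
  i=2: a_2=1, p_2 = 1*34 + 11 = 45, q_2 = 1*3 + 1 = 4.
  i=3: a_3=2, p_3 = 2*45 + 34 = 124, q_3 = 2*4 + 3 = 11.
  i=4: a_4=2, p_4 = 2*124 + 45 = 293, q_4 = 2*11 + 4 = 26.
  i=5: a_5=7, p_5 = 7*293 + 124 = 2175, q_5 = 7*26 + 11 = 193.
  i=6: a_6=11, p_6 = 11*2175 + 293 = 24218, q_6 = 11*193 + 26 = 2149.
  i=7: a_7=7, p_7 = 7*24218 + 2175 = 171701, q_7 = 7*2149 + 193 = 15236.
  i=8: a_8=2, p_8 = 2*171701 + 24218 = 367620, q_8 = 2*15236 + 2149 = 32621.
  i=9: a_9=2, p_9 = 2*367620 + 171701 = 906941, q_9 = 2*32621 + 15236 = 80478.
  i=10: a_10=1, p_10 = 1*906941 + 367620 = 1274561, q_10 = 1*80478 + 32621 = 113099.
  i=11: a_11=3, p_11 = 3*1274561 + 906941 = 4730624, q_11 = 3*113099 + 80478 = 419775.
Check: 4730624^2 - 127*419775^2 = 22378803429376 - 22378803429375 = 1, so (x, y) = (4730624, 419775) solves the equation, and by the theorem it is the least positive solution.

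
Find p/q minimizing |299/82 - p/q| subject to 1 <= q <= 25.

62/17

Expand x = 299/82 as a continued fraction with the Euclidean algorithm:
  299 = 3*82 + 53, so a_0 = 3.
  82 = 1*53 + 29, so a_1 = 1.
  53 = 1*29 + 24, so a_2 = 1.
  29 = 1*24 + 5, so a_3 = 1.
  24 = 4*5 + 4, so a_4 = 4.
  5 = 1*4 + 1, so a_5 = 1.
  4 = 4*1 + 0, so a_6 = 4.
so x = [3; 1, 1, 1, 4, 1, 4].
Convergents (p_i = a_i*p_{i-1} + p_{i-2}, q_i = a_i*q_{i-1} + q_{i-2} with p_{-2}=0, p_{-1}=1, q_{-2}=1, q_{-1}=0), until the denominator exceeds 25:
  i=0: a_0=3, p_0 = 3*1 + 0 = 3, q_0 = 3*0 + 1 = 1.
  i=1: a_1=1, p_1 = 1*3 + 1 = 4, q_1 = 1*1 + 0 = 1.
  i=2: a_2=1, p_2 = 1*4 + 3 = 7, q_2 = 1*1 + 1 = 2.
  i=3: a_3=1, p_3 = 1*7 + 4 = 11, q_3 = 1*2 + 1 = 3.
  i=4: a_4=4, p_4 = 4*11 + 7 = 51, q_4 = 4*3 + 2 = 14.
  i=5: a_5=1, p_5 = 1*51 + 11 = 62, q_5 = 1*14 + 3 = 17.
  i=6: a_6=4, p_6 = 4*62 + 51 = 299, q_6 = 4*17 + 14 = 82.
q_6 = 82 > 25, so the last convergent with denominator <= 25 is p_5/q_5 = 62/17.
The closest fraction with denominator <= 25 is either p_5/q_5 or the intermediate fraction (k*p_5 + p_4)/(k*q_5 + q_4) with the largest k >= 1 whose denominator stays <= 25; these approach x as k grows, and every other convergent or intermediate fraction in range is farther away.
Largest k: floor((25 - q_4)/q_5) = floor((25 - 14)/17) = 0.
Since k = 0, no intermediate fraction beyond p_5/q_5 has denominator <= 25, so the convergent 62/17 is the closest (its error is |299*17 - 62*82|/(82*17) = 1/1394).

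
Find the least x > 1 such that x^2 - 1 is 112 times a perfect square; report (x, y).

First expand sqrt(112) as a continued fraction. With x_i = (sqrt(112) + m_i)/d_i and (m_0, d_0) = (0, 1): a_0 = floor(sqrt(112)) = 10, since 10^2 = 100 <= 112 < 121 = 11^2.
Iterate m_{i+1} = d_i*a_i - m_i, d_{i+1} = (112 - m_{i+1}^2)/d_i, a_{i+1} = floor((a_0 + m_{i+1})/d_{i+1}):
  m_1 = 1*10 - 0 = 10, d_1 = (112 - 10^2)/1 = 12/1 = 12, a_1 = floor((10 + 10)/12) = 1.
  m_2 = 12*1 - 10 = 2, d_2 = (112 - 2^2)/12 = 108/12 = 9, a_2 = floor((10 + 2)/9) = 1.
  m_3 = 9*1 - 2 = 7, d_3 = (112 - 7^2)/9 = 63/9 = 7, a_3 = floor((10 + 7)/7) = 2.
  m_4 = 7*2 - 7 = 7, d_4 = (112 - 7^2)/7 = 63/7 = 9, a_4 = floor((10 + 7)/9) = 1.
  m_5 = 9*1 - 7 = 2, d_5 = (112 - 2^2)/9 = 108/9 = 12, a_5 = floor((10 + 2)/12) = 1.
  m_6 = 12*1 - 2 = 10, d_6 = (112 - 10^2)/12 = 12/12 = 1, a_6 = floor((10 + 10)/1) = 20.
  m_7 = 1*20 - 10 = 10, d_7 = (112 - 10^2)/1 = 12/1 = 12: (m_7, d_7) = (m_1, d_1) = (10, 12), so from here the quotients repeat a_1, ..., a_6; the period length is 6.
So sqrt(112) = [10; (1, 1, 2, 1, 1, 20)] with period length k = 6.
k is even, so the fundamental solution of x^2 - 112y^2 = 1 is (p_{k-1}, q_{k-1}) = (p_5, q_5); compute convergents through index 5.
Convergents (p_i = a_i*p_{i-1} + p_{i-2}, q_i = a_i*q_{i-1} + q_{i-2} with p_{-2}=0, p_{-1}=1, q_{-2}=1, q_{-1}=0):
  i=0: a_0=10, p_0 = 10*1 + 0 = 10, q_0 = 10*0 + 1 = 1.
  i=1: a_1=1, p_1 = 1*10 + 1 = 11, q_1 = 1*1 + 0 = 1.
  i=2: a_2=1, p_2 = 1*11 + 10 = 21, q_2 = 1*1 + 1 = 2.
  i=3: a_3=2, p_3 = 2*21 + 11 = 53, q_3 = 2*2 + 1 = 5.
  i=4: a_4=1, p_4 = 1*53 + 21 = 74, q_4 = 1*5 + 2 = 7.
  i=5: a_5=1, p_5 = 1*74 + 53 = 127, q_5 = 1*7 + 5 = 12.
Check: 127^2 - 112*12^2 = 16129 - 16128 = 1, so (x, y) = (127, 12) solves the equation, and by the theorem it is the least positive solution.

(x, y) = (127, 12)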